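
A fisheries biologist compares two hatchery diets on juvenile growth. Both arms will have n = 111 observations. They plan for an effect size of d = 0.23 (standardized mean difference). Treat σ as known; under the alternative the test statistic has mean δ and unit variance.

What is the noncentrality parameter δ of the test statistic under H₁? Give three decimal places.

δ = d·√(n/2) = 0.23 × √(111/2) = 1.7135

δ ≈ 1.713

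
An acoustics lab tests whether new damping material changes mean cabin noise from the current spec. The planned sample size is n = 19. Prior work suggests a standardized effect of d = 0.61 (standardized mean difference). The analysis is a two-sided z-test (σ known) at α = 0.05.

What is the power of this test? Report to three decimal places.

Power ≈ 0.758

Noncentrality parameter: δ = d·√n = 0.61 × √19 = 2.6589
Critical value for a two-sided test at α = 0.05: z_{α/2} = 1.960.
Power = Φ(δ − 1.960) + Φ(−δ − 1.960) = Φ(0.699) + Φ(-4.619) = 0.7577 + 0.0000 = 0.7577.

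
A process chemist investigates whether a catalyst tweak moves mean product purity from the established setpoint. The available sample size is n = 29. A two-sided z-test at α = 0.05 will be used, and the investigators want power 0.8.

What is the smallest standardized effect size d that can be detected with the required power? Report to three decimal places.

d ≈ 0.520

Need Φ(δ − 1.960) = 0.8, so δ = 1.960 + 0.842 = 2.802.
(Lower-tail contribution to power is negligible for δ > 0.)
δ = d·√n ⇒ d = δ/√n = 2.802/√29 = 0.5202.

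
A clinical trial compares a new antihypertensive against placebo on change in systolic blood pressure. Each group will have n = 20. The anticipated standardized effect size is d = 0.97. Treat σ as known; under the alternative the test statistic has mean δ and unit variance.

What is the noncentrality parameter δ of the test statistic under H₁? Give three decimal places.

The noncentrality parameter scales effect size by the design's sample-size factor: δ = d·√(n/2) = 0.97 × √(20/2) = 3.0674

δ ≈ 3.067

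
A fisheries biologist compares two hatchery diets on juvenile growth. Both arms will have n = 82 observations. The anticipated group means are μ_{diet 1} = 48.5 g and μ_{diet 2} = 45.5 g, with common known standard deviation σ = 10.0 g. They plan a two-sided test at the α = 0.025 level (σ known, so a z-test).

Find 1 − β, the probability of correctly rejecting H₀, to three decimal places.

Standardized effect: d = |μ_{diet 1} − μ_{diet 2}| / σ = |48.5 − 45.5| / 10.0 = 0.3000
Noncentrality parameter: δ = d·√(n/2) = 0.3000 × √(82/2) = 1.9209
Critical value for a two-sided test at α = 0.025: z_{α/2} = 2.241.
Power = Φ(δ − 2.241) + Φ(−δ − 2.241) = Φ(-0.320) + Φ(-4.162) = 0.3743 + 0.0000 = 0.3743.

Power ≈ 0.374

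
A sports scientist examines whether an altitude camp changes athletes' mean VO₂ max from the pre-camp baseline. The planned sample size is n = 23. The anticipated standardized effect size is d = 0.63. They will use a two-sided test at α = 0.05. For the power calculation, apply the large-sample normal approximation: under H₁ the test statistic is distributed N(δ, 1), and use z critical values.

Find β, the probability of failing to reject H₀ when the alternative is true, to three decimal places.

β ≈ 0.144

Noncentrality parameter: δ = d·√n = 0.63 × √23 = 3.0214
Two-sided α = 0.05 → critical value z_{0.025} = 1.960.
Power = Φ(δ − 1.960) + Φ(−δ − 1.960) = Φ(1.061) + Φ(-4.981) = 0.8557 + 0.0000 = 0.8557.
Type II error: β = 1 − power = 1 − 0.8557 = 0.1443.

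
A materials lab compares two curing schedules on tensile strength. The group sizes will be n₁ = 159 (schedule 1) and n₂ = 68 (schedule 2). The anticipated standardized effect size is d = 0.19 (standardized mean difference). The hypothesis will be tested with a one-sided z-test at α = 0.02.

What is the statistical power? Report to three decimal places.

Noncentrality parameter: δ = d / √(1/n₁ + 1/n₂) = 0.19 / √(1/159 + 1/68) = 1.3113
One-sided α = 0.02 → critical value z_{0.02} = 2.054.
Power = Φ(δ − 2.054) = Φ(-0.742) = 0.2289.

Power ≈ 0.229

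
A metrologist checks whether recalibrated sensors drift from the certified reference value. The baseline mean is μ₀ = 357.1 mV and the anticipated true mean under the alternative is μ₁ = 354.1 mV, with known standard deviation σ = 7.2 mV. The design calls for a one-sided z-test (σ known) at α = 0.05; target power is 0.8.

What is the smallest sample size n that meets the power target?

Standardized effect: d = |μ₁ − μ₀| / σ = |354.1 − 357.1| / 7.2 = 0.4167
For power 0.8 need Φ(δ − z_{0.05}) = 0.8, so δ = z_{0.05} + z_{0.20} = 1.645 + 0.842 = 2.486.
δ = d·√n ⇒ n = (δ/d)² = (2.486 / 0.4167)² = 35.61.
Round up to the next whole unit.

n = 36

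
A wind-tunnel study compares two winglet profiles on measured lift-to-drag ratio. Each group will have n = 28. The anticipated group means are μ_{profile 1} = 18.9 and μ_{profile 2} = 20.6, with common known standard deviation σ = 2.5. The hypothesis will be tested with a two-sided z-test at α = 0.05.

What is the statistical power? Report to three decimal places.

Power ≈ 0.721

Standardized effect: d = |μ_{profile 1} − μ_{profile 2}| / σ = |18.9 − 20.6| / 2.5 = 0.6800
Noncentrality parameter: δ = d·√(n/2) = 0.6800 × √(28/2) = 2.5443
Two-sided α = 0.05 → critical value z_{0.025} = 1.960.
Power = Φ(δ − 1.960) + Φ(−δ − 1.960) = Φ(0.584) + Φ(-4.504) = 0.7205 + 0.0000 = 0.7205.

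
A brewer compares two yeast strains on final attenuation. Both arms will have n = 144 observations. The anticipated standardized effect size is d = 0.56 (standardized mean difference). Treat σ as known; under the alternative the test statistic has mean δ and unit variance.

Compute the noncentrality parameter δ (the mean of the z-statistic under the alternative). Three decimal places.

δ = d·√(n/2) = 0.56 × √(144/2) = 4.7518

δ ≈ 4.752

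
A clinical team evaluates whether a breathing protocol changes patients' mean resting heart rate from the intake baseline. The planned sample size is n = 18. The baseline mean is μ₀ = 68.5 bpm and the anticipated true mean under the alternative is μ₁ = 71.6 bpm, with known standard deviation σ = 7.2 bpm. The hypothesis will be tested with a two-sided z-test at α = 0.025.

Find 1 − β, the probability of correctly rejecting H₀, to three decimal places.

Power ≈ 0.339

Standardized effect: d = |μ₁ − μ₀| / σ = |71.6 − 68.5| / 7.2 = 0.4306
Noncentrality parameter: δ = d·√n = 0.4306 × √18 = 1.8267
Critical value for a two-sided test at α = 0.025: z_{α/2} = 2.241.
Power = Φ(δ − 2.241) + Φ(−δ − 2.241) = Φ(-0.415) + Φ(-4.068) = 0.3392 + 0.0000 = 0.3392.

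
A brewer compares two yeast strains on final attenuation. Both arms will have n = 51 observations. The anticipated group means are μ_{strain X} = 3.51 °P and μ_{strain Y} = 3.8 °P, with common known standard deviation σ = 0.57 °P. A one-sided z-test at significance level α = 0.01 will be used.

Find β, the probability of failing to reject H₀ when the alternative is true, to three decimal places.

β ≈ 0.404

Standardized effect: d = |μ_{strain X} − μ_{strain Y}| / σ = |3.51 − 3.8| / 0.57 = 0.5088
Noncentrality parameter: δ = d·√(n/2) = 0.5088 × √(51/2) = 2.5692
Critical value for a one-sided test at α = 0.01: z_α = 2.326.
Power = Φ(δ − 2.326) = Φ(0.243) = 0.5959.
Type II error: β = 1 − power = 1 − 0.5959 = 0.4041.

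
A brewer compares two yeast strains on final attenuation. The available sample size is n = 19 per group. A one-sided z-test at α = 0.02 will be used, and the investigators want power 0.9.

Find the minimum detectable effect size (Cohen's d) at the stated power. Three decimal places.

d ≈ 1.082

Required noncentrality: δ = z_{0.02} + z_{0.10} = 2.054 + 1.282 = 3.335.
δ = d·√(n/2) ⇒ d = δ/√(n/2) = 3.335/√(19/2) = 1.0821.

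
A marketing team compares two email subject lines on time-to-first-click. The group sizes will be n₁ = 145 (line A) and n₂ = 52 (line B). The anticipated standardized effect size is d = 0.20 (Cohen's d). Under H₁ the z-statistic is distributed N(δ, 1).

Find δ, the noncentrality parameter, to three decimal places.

δ = d / √(1/n₁ + 1/n₂) = 0.20 / √(1/145 + 1/52) = 1.2373

δ ≈ 1.237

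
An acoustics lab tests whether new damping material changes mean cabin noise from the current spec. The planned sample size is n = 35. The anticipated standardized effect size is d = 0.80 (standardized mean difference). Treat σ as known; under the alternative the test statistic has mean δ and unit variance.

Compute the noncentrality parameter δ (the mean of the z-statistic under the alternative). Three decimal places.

δ ≈ 4.733

δ = d·√n = 0.80 × √35 = 4.7329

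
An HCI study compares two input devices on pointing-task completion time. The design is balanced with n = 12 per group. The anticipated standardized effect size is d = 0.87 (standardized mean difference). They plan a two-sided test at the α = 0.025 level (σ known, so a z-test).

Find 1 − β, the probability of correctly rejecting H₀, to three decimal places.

Power ≈ 0.456

Noncentrality parameter: δ = d·√(n/2) = 0.87 × √(12/2) = 2.1311
Two-sided α = 0.025 → critical value z_{0.0125} = 2.241.
Power = Φ(δ − 2.241) + Φ(−δ − 2.241) = Φ(-0.110) + Φ(-4.372) = 0.4561 + 0.0000 = 0.4561.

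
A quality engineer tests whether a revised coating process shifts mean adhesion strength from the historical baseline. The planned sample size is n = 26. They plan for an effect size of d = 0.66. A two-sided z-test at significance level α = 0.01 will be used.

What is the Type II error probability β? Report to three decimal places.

Noncentrality parameter: δ = d·√n = 0.66 × √26 = 3.3654
Critical value for a two-sided test at α = 0.01: z_{α/2} = 2.576.
Power = Φ(δ − 2.576) + Φ(−δ − 2.576) = Φ(0.790) + Φ(-5.941) = 0.7851 + 0.0000 = 0.7851.
Type II error: β = 1 − power = 1 − 0.7851 = 0.2149.

β ≈ 0.215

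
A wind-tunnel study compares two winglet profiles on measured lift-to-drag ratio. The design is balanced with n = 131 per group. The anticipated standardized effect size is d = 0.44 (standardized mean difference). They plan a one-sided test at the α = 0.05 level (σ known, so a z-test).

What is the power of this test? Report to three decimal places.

Noncentrality parameter: δ = d·√(n/2) = 0.44 × √(131/2) = 3.5610
One-sided α = 0.05 → critical value z_{0.05} = 1.645.
Power = P(Z > 1.645 − δ) = Φ(1.916) = 0.9723.

Power ≈ 0.972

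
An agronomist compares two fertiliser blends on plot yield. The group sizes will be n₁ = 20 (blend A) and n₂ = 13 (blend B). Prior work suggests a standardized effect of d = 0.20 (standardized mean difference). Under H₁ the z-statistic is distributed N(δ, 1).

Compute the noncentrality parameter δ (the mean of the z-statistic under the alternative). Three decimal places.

δ ≈ 0.561

δ = d / √(1/n₁ + 1/n₂) = 0.20 / √(1/20 + 1/13) = 0.5614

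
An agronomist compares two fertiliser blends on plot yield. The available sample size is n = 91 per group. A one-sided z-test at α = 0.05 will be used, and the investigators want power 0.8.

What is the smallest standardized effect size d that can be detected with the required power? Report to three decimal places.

d ≈ 0.369

Need Φ(δ − 1.645) = 0.8, so δ = 1.645 + 0.842 = 2.486.
δ = d·√(n/2) ⇒ d = δ/√(n/2) = 2.486/√(91/2) = 0.3686.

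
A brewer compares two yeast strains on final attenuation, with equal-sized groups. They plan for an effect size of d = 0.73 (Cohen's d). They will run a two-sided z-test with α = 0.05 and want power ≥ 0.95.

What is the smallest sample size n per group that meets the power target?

For power 0.95 need Φ(δ − z_{0.025}) = 0.95, so δ = z_{0.025} + z_{0.05} = 1.960 + 1.645 = 3.605.
(The Φ(−δ − z_{α/2}) term is vanishingly small for δ > 0 and is dropped in the standard sample-size formula.)
δ = d·√(n/2) ⇒ n = 2(δ/d)² = 2 × (3.605 / 0.73)² = 48.77.
Round up to the next whole unit.

n = 49 per group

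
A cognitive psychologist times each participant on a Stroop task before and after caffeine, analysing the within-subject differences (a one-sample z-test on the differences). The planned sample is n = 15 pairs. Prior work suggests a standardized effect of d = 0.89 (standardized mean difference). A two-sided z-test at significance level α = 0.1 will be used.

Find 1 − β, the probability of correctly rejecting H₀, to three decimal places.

Noncentrality parameter: δ = d·√n = 0.89 × √15 = 3.4470
Critical value for a two-sided test at α = 0.1: z_{α/2} = 1.645.
Power = Φ(δ − 1.645) + Φ(−δ − 1.645) = Φ(1.802) + Φ(-5.092) = 0.9642 + 0.0000 = 0.9642.

Power ≈ 0.964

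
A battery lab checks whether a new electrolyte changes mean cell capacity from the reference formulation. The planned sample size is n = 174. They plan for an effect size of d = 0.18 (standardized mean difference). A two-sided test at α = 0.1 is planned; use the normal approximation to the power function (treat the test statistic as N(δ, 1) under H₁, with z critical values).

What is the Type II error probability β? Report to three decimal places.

β ≈ 0.233

Noncentrality parameter: δ = d·√n = 0.18 × √174 = 2.3744
Two-sided α = 0.1 → critical value z_{0.05} = 1.645.
Power = Φ(δ − 1.645) + Φ(−δ − 1.645) = Φ(0.730) + Φ(-4.019) = 0.7672 + 0.0000 = 0.7672.
Type II error: β = 1 − power = 1 − 0.7672 = 0.2328.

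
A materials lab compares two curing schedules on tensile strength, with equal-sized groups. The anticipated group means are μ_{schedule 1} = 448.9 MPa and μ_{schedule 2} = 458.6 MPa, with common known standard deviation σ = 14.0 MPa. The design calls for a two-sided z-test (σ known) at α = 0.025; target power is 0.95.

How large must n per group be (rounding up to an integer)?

n = 63 per group

Standardized effect: d = |μ_{schedule 1} − μ_{schedule 2}| / σ = |448.9 − 458.6| / 14.0 = 0.6929
Set Φ(δ − 2.241) = 0.95; then δ − 2.241 = Φ⁻¹(0.95) = 1.645, giving δ = 3.886.
(The Φ(−δ − z_{α/2}) term is vanishingly small for δ > 0 and is dropped in the standard sample-size formula.)
δ = d·√(n/2) ⇒ n = 2(δ/d)² = 2 × (3.886 / 0.6929)² = 62.92.
Round up to the next whole unit.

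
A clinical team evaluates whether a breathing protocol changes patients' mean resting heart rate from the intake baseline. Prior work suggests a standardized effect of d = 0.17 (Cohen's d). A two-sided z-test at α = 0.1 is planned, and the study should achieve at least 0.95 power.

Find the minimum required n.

Set Φ(δ − 1.645) = 0.95; then δ − 1.645 = Φ⁻¹(0.95) = 1.645, giving δ = 3.290.
(For δ > 0 the lower-tail rejection region contributes negligibly to power, so the one-term inversion is standard.)
δ = d·√n ⇒ n = (δ/d)² = (3.290 / 0.17)² = 374.47.
Round up to the next whole unit.

n = 375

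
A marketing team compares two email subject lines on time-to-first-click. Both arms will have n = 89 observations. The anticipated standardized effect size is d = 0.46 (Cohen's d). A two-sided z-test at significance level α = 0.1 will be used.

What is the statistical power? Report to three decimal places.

Power ≈ 0.923

Noncentrality parameter: δ = d·√(n/2) = 0.46 × √(89/2) = 3.0686
Critical value for a two-sided test at α = 0.1: z_{α/2} = 1.645.
Power = Φ(δ − 1.645) + Φ(−δ − 1.645) = Φ(1.424) + Φ(-4.713) = 0.9227 + 0.0000 = 0.9227.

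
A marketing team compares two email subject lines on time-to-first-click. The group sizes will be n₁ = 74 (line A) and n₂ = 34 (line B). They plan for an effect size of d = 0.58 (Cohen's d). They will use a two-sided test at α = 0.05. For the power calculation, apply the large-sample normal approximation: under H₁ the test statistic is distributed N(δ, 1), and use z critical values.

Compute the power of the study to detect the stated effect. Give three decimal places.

Noncentrality parameter: δ = d / √(1/n₁ + 1/n₂) = 0.58 / √(1/74 + 1/34) = 2.7994
Critical value for a two-sided test at α = 0.05: z_{α/2} = 1.960.
Power = Φ(δ − 1.960) + Φ(−δ − 1.960) = Φ(0.839) + Φ(-4.759) = 0.7994 + 0.0000 = 0.7994.

Power ≈ 0.799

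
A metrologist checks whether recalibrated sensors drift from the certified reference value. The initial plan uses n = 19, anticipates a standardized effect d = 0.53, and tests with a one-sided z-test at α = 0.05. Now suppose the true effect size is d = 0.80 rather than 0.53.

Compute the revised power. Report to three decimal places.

With d = 0.80: δ = d·√n = 0.80 × √19 = 3.4871. Critical value z_{0.05} = 1.645.
Revised power = P(Z > 1.645 − δ) = Φ(1.842) = 0.9673.

Power ≈ 0.967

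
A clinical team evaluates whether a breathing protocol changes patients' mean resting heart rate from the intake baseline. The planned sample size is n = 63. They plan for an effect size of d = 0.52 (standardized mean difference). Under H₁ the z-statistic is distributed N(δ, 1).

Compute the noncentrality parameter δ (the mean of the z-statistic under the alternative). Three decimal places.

δ ≈ 4.127

δ = d·√n = 0.52 × √63 = 4.1274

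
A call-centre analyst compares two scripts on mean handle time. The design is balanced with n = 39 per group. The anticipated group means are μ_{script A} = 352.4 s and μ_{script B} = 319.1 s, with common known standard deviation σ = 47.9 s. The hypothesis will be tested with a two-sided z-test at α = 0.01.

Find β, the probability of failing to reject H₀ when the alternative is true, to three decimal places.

β ≈ 0.311

Standardized effect: d = |μ_{script A} − μ_{script B}| / σ = |352.4 − 319.1| / 47.9 = 0.6952
Noncentrality parameter: δ = d·√(n/2) = 0.6952 × √(39/2) = 3.0699
Critical value for a two-sided test at α = 0.01: z_{α/2} = 2.576.
Power = Φ(δ − 2.576) + Φ(−δ − 2.576) = Φ(0.494) + Φ(-5.646) = 0.6894 + 0.0000 = 0.6894.
Type II error: β = 1 − power = 1 − 0.6894 = 0.3106.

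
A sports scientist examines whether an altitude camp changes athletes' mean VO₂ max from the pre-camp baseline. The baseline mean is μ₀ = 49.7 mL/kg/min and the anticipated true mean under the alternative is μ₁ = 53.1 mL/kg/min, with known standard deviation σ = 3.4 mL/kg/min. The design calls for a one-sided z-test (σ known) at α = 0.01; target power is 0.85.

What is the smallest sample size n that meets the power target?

n = 12

Standardized effect: d = |μ₁ − μ₀| / σ = |53.1 − 49.7| / 3.4 = 1.0000
For power 0.85 need Φ(δ − z_{0.01}) = 0.85, so δ = z_{0.01} + z_{0.15} = 2.326 + 1.036 = 3.363.
δ = d·√n ⇒ n = (δ/d)² = (3.363 / 1.0000)² = 11.31.
Rounding up, n = 12.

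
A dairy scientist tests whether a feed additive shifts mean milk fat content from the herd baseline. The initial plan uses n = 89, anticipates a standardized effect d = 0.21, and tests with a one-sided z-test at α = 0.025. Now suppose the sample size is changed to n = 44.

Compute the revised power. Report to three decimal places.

Power ≈ 0.285

With n = 44: δ = d·√n = 0.21 × √44 = 1.3930. Critical value z_{0.025} = 1.960.
Revised power = P(Z > 1.960 − δ) = Φ(-0.567) = 0.2854.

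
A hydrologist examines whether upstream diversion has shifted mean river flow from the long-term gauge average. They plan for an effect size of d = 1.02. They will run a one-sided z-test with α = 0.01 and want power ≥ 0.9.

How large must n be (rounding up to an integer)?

n = 13

Set Φ(δ − 2.326) = 0.9; then δ − 2.326 = Φ⁻¹(0.9) = 1.282, giving δ = 3.608.
δ = d·√n ⇒ n = (δ/d)² = (3.608 / 1.02)² = 12.51.
Rounding up, n = 13.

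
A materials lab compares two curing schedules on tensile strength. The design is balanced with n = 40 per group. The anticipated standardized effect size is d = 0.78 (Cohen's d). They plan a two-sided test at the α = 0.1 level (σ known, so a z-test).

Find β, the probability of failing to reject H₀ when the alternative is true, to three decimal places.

β ≈ 0.033

Noncentrality parameter: δ = d·√(n/2) = 0.78 × √(40/2) = 3.4883
Critical value for a two-sided test at α = 0.1: z_{α/2} = 1.645.
Power = Φ(δ − 1.645) + Φ(−δ − 1.645) = Φ(1.843) + Φ(-5.133) = 0.9674 + 0.0000 = 0.9674.
Type II error: β = 1 − power = 1 − 0.9674 = 0.0326.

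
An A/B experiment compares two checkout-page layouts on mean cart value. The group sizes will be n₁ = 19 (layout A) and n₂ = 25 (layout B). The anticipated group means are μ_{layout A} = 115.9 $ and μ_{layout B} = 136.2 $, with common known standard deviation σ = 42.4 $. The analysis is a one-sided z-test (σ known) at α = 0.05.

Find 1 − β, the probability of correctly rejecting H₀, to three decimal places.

Standardized effect: d = |μ_{layout A} − μ_{layout B}| / σ = |115.9 − 136.2| / 42.4 = 0.4788
Noncentrality parameter: λ = d / √(1/n₁ + 1/n₂) = 0.4788 / √(1/19 + 1/25) = 1.5731
Critical value for a one-sided test at α = 0.05: z_α = 1.645.
Power = Φ(λ − 1.645) = Φ(-0.072) = 0.4714.

Power ≈ 0.471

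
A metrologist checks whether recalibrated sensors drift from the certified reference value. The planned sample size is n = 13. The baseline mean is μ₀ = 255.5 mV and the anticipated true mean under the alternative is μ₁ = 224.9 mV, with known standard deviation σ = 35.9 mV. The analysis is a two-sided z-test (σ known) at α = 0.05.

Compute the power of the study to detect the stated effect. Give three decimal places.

Standardized effect: d = |μ₁ − μ₀| / σ = |224.9 − 255.5| / 35.9 = 0.8524
Noncentrality parameter: δ = d·√n = 0.8524 × √13 = 3.0733
Critical value for a two-sided test at α = 0.05: z_{α/2} = 1.960.
Power = Φ(δ − 1.960) + Φ(−δ − 1.960) = Φ(1.113) + Φ(-5.033) = 0.8672 + 0.0000 = 0.8672.

Power ≈ 0.867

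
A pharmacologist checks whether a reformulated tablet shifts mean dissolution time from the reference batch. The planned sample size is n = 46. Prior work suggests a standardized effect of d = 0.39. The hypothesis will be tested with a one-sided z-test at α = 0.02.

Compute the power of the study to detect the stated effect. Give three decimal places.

Power ≈ 0.723

Noncentrality parameter: δ = d·√n = 0.39 × √46 = 2.6451
Critical value for a one-sided test at α = 0.02: z_α = 2.054.
Power = Φ(δ − 2.054) = Φ(0.591) = 0.7229.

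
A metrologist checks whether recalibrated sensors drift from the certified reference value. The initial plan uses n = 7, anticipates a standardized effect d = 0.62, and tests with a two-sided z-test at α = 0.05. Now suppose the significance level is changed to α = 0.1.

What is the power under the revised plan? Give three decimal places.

δ = d·√n = 0.62 × √7 = 1.6404 (unchanged). New critical value: z_{0.05} = 1.645.
Revised power = Φ(δ − 1.645) + Φ(−δ − 1.645) = Φ(-0.004) + Φ(-3.285) = 0.4982 + 0.0005 = 0.4987.

Power ≈ 0.499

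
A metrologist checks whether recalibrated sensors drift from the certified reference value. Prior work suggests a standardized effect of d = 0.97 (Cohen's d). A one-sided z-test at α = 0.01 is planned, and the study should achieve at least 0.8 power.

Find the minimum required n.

Set Φ(δ − 2.326) = 0.8; then δ − 2.326 = Φ⁻¹(0.8) = 0.842, giving δ = 3.168.
δ = d·√n ⇒ n = (δ/d)² = (3.168 / 0.97)² = 10.67.
Round up to the next whole unit.

n = 11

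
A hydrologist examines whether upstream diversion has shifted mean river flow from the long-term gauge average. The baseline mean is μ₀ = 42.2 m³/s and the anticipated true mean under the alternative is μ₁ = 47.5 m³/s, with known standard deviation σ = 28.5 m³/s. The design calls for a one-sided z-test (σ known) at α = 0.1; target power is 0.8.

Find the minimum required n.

n = 131

Standardized effect: d = |μ₁ − μ₀| / σ = |47.5 − 42.2| / 28.5 = 0.1860
Set Φ(δ − 1.282) = 0.8; then δ − 1.282 = Φ⁻¹(0.8) = 0.842, giving δ = 2.123.
δ = d·√n ⇒ n = (δ/d)² = (2.123 / 0.1860)² = 130.35.
Round up to the next whole unit.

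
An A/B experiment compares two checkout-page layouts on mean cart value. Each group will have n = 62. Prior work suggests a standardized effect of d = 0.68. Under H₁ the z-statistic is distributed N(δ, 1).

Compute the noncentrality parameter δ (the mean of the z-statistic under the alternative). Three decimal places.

δ = d·√(n/2) = 0.68 × √(62/2) = 3.7861

δ ≈ 3.786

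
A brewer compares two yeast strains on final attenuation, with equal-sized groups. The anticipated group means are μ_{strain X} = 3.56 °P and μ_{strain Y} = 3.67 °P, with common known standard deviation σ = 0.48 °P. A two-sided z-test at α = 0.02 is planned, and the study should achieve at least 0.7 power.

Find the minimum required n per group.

n = 310 per group

Standardized effect: d = |μ_{strain X} − μ_{strain Y}| / σ = |3.56 − 3.67| / 0.48 = 0.2292
Set Φ(δ − 2.326) = 0.7; then δ − 2.326 = Φ⁻¹(0.7) = 0.524, giving δ = 2.851.
(The Φ(−δ − z_{α/2}) term is vanishingly small for δ > 0 and is dropped in the standard sample-size formula.)
δ = d·√(n/2) ⇒ n = 2(δ/d)² = 2 × (2.851 / 0.2292)² = 309.49.
Round up to the next whole unit.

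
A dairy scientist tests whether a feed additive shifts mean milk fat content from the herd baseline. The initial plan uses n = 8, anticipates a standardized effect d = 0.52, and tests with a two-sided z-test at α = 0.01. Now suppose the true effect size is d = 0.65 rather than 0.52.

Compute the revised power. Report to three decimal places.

With d = 0.65: δ = d·√n = 0.65 × √8 = 1.8385. Critical value z_{0.005} = 2.576.
Revised power = Φ(δ − 2.576) + Φ(−δ − 2.576) = Φ(-0.737) + Φ(-4.414) = 0.2305 + 0.0000 = 0.2305.

Power ≈ 0.230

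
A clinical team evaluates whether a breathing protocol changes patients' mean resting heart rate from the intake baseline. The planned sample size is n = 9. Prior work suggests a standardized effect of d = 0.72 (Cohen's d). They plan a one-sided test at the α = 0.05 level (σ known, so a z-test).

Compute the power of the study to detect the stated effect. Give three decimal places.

Noncentrality parameter: δ = d·√n = 0.72 × √9 = 2.1600
Critical value for a one-sided test at α = 0.05: z_α = 1.645.
Power = Φ(δ − 1.645) = Φ(0.515) = 0.6968.

Power ≈ 0.697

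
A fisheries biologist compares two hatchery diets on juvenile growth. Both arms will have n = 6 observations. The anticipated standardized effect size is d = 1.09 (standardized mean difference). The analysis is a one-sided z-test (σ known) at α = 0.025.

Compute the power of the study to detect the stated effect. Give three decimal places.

Power ≈ 0.471

Noncentrality parameter: δ = d·√(n/2) = 1.09 × √(6/2) = 1.8879
One-sided α = 0.025 → critical value z_{0.025} = 1.960.
Power = P(Z > 1.960 − δ) = Φ(-0.072) = 0.4713.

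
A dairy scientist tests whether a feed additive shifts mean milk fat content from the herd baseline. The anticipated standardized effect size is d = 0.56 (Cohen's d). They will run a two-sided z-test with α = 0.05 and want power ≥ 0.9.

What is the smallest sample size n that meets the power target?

Set Φ(δ − 1.960) = 0.9; then δ − 1.960 = Φ⁻¹(0.9) = 1.282, giving δ = 3.242.
(The Φ(−δ − z_{α/2}) term is vanishingly small for δ > 0 and is dropped in the standard sample-size formula.)
δ = d·√n ⇒ n = (δ/d)² = (3.242 / 0.56)² = 33.51.
Rounding up, n = 34.

n = 34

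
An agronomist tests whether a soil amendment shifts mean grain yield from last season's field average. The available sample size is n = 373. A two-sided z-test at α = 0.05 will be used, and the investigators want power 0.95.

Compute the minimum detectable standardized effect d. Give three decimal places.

Required noncentrality: δ = z_{0.025} + z_{0.05} = 1.960 + 1.645 = 3.605.
(Lower-tail contribution to power is negligible for δ > 0.)
δ = d·√n ⇒ d = δ/√n = 3.605/√373 = 0.1867.

d ≈ 0.187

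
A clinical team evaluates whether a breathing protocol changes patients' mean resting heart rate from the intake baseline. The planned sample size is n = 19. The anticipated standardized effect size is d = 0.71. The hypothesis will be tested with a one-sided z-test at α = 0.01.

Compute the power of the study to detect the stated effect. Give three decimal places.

Power ≈ 0.779

Noncentrality parameter: δ = d·√n = 0.71 × √19 = 3.0948
One-sided α = 0.01 → critical value z_{0.01} = 2.326.
Power = P(Z > 2.326 − δ) = Φ(0.768) = 0.7789.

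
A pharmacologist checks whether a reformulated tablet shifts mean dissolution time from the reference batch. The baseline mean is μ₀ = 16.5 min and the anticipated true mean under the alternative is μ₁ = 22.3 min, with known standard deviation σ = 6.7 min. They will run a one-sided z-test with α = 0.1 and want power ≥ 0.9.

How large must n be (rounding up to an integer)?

n = 9

Standardized effect: d = |μ₁ − μ₀| / σ = |22.3 − 16.5| / 6.7 = 0.8657
Set Φ(δ − 1.282) = 0.9; then δ − 1.282 = Φ⁻¹(0.9) = 1.282, giving δ = 2.563.
δ = d·√n ⇒ n = (δ/d)² = (2.563 / 0.8657)² = 8.77.
Round up to the next whole unit.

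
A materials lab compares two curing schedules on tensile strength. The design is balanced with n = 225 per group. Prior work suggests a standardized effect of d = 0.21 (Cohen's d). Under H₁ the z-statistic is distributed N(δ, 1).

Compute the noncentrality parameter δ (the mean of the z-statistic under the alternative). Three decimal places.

δ ≈ 2.227

δ = d·√(n/2) = 0.21 × √(225/2) = 2.2274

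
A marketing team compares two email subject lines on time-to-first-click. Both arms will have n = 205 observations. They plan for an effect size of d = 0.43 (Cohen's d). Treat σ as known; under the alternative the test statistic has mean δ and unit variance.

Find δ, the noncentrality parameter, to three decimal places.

δ ≈ 4.353

δ = d·√(n/2) = 0.43 × √(205/2) = 4.3534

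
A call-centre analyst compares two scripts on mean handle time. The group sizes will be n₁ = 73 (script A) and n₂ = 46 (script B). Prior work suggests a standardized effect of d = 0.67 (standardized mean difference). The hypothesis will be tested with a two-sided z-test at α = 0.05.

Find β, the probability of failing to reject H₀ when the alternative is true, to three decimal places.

Noncentrality parameter: δ = d / √(1/n₁ + 1/n₂) = 0.67 / √(1/73 + 1/46) = 3.5591
Two-sided α = 0.05 → critical value z_{0.025} = 1.960.
Power = Φ(δ − 1.960) + Φ(−δ − 1.960) = Φ(1.599) + Φ(-5.519) = 0.9451 + 0.0000 = 0.9451.
Type II error: β = 1 − power = 1 − 0.9451 = 0.0549.

β ≈ 0.055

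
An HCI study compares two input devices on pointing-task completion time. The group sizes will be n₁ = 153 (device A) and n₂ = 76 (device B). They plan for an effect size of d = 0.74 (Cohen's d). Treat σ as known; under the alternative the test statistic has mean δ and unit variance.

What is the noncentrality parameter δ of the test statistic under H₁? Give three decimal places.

δ ≈ 5.273

The noncentrality parameter scales effect size by the design's sample-size factor: δ = d / √(1/n₁ + 1/n₂) = 0.74 / √(1/153 + 1/76) = 5.2731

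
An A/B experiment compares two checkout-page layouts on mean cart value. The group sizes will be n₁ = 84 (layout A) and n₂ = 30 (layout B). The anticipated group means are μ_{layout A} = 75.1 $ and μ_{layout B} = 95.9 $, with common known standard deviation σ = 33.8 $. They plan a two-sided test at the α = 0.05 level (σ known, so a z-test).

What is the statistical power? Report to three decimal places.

Power ≈ 0.825

Standardized effect: d = |μ_{layout A} − μ_{layout B}| / σ = |75.1 − 95.9| / 33.8 = 0.6154
Noncentrality parameter: δ = d / √(1/n₁ + 1/n₂) = 0.6154 / √(1/84 + 1/30) = 2.8933
Critical value for a two-sided test at α = 0.05: z_{α/2} = 1.960.
Power = Φ(δ − 1.960) + Φ(−δ − 1.960) = Φ(0.933) + Φ(-4.853) = 0.8247 + 0.0000 = 0.8247.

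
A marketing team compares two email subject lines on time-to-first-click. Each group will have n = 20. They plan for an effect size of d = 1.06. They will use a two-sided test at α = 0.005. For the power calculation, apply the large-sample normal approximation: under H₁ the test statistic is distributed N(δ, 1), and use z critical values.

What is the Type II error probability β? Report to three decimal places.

β ≈ 0.293

Noncentrality parameter: δ = d·√(n/2) = 1.06 × √(20/2) = 3.3520
Two-sided α = 0.005 → critical value z_{0.0025} = 2.807.
Power = Φ(δ − 2.807) + Φ(−δ − 2.807) = Φ(0.545) + Φ(-6.159) = 0.7071 + 0.0000 = 0.7071.
Type II error: β = 1 − power = 1 − 0.7071 = 0.2929.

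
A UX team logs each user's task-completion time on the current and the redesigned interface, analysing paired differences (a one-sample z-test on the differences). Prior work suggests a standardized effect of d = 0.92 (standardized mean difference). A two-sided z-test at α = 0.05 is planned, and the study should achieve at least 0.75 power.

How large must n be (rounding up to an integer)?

For power 0.75 need Φ(δ − z_{0.025}) = 0.75, so δ = z_{0.025} + z_{0.25} = 1.960 + 0.674 = 2.634.
(Ignoring the negligible lower-tail rejection probability gives the usual closed-form inversion.)
δ = d·√n ⇒ n = (δ/d)² = (2.634 / 0.92)² = 8.20.
Round up to the next whole unit.

n = 9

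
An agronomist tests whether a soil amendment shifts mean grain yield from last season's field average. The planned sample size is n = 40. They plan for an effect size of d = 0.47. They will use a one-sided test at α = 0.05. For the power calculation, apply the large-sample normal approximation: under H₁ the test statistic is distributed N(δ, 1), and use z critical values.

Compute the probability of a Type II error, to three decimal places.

β ≈ 0.092

Noncentrality parameter: δ = d·√n = 0.47 × √40 = 2.9725
Critical value for a one-sided test at α = 0.05: z_α = 1.645.
Power = Φ(δ − 1.645) = Φ(1.328) = 0.9079.
Type II error: β = 1 − power = 1 − 0.9079 = 0.0921.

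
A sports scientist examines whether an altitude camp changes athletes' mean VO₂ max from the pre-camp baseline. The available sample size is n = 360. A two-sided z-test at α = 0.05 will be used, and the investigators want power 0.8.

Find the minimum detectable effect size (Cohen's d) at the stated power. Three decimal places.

Need Φ(δ − 1.960) = 0.8, so δ = 1.960 + 0.842 = 2.802.
(The second rejection-region term Φ(−δ − z_{α/2}) is negligible and dropped.)
δ = d·√n ⇒ d = δ/√n = 2.802/√360 = 0.1477.

d ≈ 0.148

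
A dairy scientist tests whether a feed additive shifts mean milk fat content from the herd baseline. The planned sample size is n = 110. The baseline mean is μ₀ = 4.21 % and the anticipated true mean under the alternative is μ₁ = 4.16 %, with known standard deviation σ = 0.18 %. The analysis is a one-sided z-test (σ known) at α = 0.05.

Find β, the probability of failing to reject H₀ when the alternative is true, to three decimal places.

Standardized effect: d = |μ₁ − μ₀| / σ = |4.16 − 4.21| / 0.18 = 0.2778
Noncentrality parameter: λ = d·√n = 0.2778 × √110 = 2.9134
Critical value for a one-sided test at α = 0.05: z_α = 1.645.
Power = P(Z > 1.645 − λ) = Φ(1.269) = 0.8977.
Type II error: β = 1 − power = 1 − 0.8977 = 0.1023.

β ≈ 0.102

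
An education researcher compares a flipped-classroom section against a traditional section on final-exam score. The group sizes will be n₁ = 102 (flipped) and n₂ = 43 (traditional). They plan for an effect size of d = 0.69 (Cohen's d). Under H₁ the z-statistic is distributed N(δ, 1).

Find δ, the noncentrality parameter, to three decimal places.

The noncentrality parameter scales effect size by the design's sample-size factor: δ = d / √(1/n₁ + 1/n₂) = 0.69 / √(1/102 + 1/43) = 3.7949

δ ≈ 3.795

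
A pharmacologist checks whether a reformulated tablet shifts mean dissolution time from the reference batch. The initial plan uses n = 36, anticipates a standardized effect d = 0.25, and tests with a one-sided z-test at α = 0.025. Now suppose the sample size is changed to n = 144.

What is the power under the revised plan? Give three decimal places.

Power ≈ 0.851

With n = 144: δ = d·√n = 0.25 × √144 = 3.0000. Critical value z_{0.025} = 1.960.
Revised power = Φ(δ − 1.960) = Φ(1.040) = 0.8508.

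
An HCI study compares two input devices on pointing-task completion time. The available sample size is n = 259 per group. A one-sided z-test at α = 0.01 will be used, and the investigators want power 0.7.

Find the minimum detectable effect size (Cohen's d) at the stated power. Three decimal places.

Required noncentrality: δ = z_{0.01} + z_{0.30} = 2.326 + 0.524 = 2.851.
δ = d·√(n/2) ⇒ d = δ/√(n/2) = 2.851/√(259/2) = 0.2505.

d ≈ 0.251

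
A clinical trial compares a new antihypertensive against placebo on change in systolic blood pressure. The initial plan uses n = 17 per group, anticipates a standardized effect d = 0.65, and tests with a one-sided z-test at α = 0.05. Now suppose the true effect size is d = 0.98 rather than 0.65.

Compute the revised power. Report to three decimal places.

With d = 0.98: δ = d·√(n/2) = 0.98 × √(17/2) = 2.8572. Critical value z_{0.05} = 1.645.
Revised power = P(Z > 1.645 − δ) = Φ(1.212) = 0.8873.

Power ≈ 0.887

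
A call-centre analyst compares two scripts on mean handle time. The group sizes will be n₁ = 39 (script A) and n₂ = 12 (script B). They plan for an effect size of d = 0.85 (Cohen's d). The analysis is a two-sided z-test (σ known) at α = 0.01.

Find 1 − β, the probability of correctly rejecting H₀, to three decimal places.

Noncentrality parameter: δ = d / √(1/n₁ + 1/n₂) = 0.85 / √(1/39 + 1/12) = 2.5749
Two-sided α = 0.01 → critical value z_{0.005} = 2.576.
Power = Φ(δ − 2.576) + Φ(−δ − 2.576) = Φ(-0.001) + Φ(-5.151) = 0.4996 + 0.0000 = 0.4996.

Power ≈ 0.500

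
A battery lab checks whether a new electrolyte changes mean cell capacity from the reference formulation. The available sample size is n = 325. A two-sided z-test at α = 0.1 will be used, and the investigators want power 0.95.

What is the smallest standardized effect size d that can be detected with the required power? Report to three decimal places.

d ≈ 0.182

Required noncentrality: δ = z_{0.05} + z_{0.05} = 1.645 + 1.645 = 3.290.
(The second rejection-region term Φ(−δ − z_{α/2}) is negligible and dropped.)
δ = d·√n ⇒ d = δ/√n = 3.290/√325 = 0.1825.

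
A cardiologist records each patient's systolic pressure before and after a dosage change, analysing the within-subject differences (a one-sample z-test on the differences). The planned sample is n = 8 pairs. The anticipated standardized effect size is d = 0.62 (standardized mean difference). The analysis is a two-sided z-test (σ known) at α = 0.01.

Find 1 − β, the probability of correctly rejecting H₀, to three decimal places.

Noncentrality parameter: δ = d·√n = 0.62 × √8 = 1.7536
Critical value for a two-sided test at α = 0.01: z_{α/2} = 2.576.
Power = Φ(δ − 2.576) + Φ(−δ − 2.576) = Φ(-0.822) + Φ(-4.329) = 0.2055 + 0.0000 = 0.2055.

Power ≈ 0.205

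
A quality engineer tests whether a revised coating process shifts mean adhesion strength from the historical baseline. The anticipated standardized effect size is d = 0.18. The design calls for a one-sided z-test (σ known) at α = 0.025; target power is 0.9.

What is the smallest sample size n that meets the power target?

Set Φ(δ − 1.960) = 0.9; then δ − 1.960 = Φ⁻¹(0.9) = 1.282, giving δ = 3.242.
δ = d·√n ⇒ n = (δ/d)² = (3.242 / 0.18)² = 324.30.
Rounding up, n = 325.

n = 325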